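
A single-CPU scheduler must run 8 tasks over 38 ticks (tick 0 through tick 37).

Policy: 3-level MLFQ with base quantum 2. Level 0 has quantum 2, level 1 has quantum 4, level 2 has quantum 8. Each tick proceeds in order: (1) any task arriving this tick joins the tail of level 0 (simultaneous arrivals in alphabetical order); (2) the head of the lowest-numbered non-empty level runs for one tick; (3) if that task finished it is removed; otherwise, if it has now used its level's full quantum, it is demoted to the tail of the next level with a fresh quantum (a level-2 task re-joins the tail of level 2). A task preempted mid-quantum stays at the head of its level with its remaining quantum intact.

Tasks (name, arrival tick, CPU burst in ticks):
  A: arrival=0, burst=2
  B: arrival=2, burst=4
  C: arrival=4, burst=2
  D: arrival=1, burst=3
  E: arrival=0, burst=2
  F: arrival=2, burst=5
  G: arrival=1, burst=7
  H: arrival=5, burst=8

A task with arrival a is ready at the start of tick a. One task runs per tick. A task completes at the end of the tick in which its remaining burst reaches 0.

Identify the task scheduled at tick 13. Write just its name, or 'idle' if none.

t=0: L0/L1/L2 = AE/-/- → run A
t=1: L0/L1/L2 = AEDG/-/- → run A
t=2: L0/L1/L2 = EDGBF/-/- → run E
t=3: L0/L1/L2 = EDGBF/-/- → run E
t=4: L0/L1/L2 = DGBFC/-/- → run D
t=5: L0/L1/L2 = DGBFCH/-/- → run D
t=6: L0/L1/L2 = GBFCH/D/- → run G
t=7: L0/L1/L2 = GBFCH/D/- → run G
t=8: L0/L1/L2 = BFCH/DG/- → run B
t=9: L0/L1/L2 = BFCH/DG/- → run B
t=10: L0/L1/L2 = FCH/DGB/- → run F
t=11: L0/L1/L2 = FCH/DGB/- → run F
t=12: L0/L1/L2 = CH/DGBF/- → run C
t=13: L0/L1/L2 = CH/DGBF/- → run C
t=14: L0/L1/L2 = H/DGBF/- → run H
t=15: L0/L1/L2 = H/DGBF/- → run H
t=16: L0/L1/L2 = -/DGBFH/- → run D
t=17: L0/L1/L2 = -/GBFH/- → run G
t=18: L0/L1/L2 = -/GBFH/- → run G
t=19: L0/L1/L2 = -/GBFH/- → run G
t=20: L0/L1/L2 = -/GBFH/- → run G
t=21: L0/L1/L2 = -/BFH/G → run B
t=22: L0/L1/L2 = -/BFH/G → run B
t=23: L0/L1/L2 = -/FH/G → run F
t=24: L0/L1/L2 = -/FH/G → run F
t=25: L0/L1/L2 = -/FH/G → run F
t=26: L0/L1/L2 = -/H/G → run H
t=27: L0/L1/L2 = -/H/G → run H
t=28: L0/L1/L2 = -/H/G → run H
t=29: L0/L1/L2 = -/H/G → run H
t=30: L0/L1/L2 = -/-/GH → run G
t=31: L0/L1/L2 = -/-/H → run H
t=32: L0/L1/L2 = -/-/H → run H
t=33: (idle)
t=34: (idle)
t=35: (idle)
t=36: (idle)
t=37: (idle)

running at tick 13 = C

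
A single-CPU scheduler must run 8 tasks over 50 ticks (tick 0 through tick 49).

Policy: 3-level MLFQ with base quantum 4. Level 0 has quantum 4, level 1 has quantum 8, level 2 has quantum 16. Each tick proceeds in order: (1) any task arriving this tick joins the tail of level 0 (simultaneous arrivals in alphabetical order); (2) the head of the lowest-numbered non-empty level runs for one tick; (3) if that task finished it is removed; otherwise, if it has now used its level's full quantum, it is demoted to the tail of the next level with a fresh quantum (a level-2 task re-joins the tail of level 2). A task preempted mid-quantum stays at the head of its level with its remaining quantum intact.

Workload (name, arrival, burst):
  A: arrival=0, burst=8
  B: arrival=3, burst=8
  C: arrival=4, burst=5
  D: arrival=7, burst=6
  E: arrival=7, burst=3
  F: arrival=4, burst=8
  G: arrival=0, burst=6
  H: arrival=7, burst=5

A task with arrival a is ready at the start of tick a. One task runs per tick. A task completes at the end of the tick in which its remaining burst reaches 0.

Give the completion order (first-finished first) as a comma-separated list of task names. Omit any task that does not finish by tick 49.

t=0: L0/L1/L2 = AG/-/- → run A
t=1: L0/L1/L2 = AG/-/- → run A
t=2: L0/L1/L2 = AG/-/- → run A
t=3: L0/L1/L2 = AGB/-/- → run A
t=4: L0/L1/L2 = GBCF/A/- → run G
t=5: L0/L1/L2 = GBCF/A/- → run G
t=6: L0/L1/L2 = GBCF/A/- → run G
t=7: L0/L1/L2 = GBCFDEH/A/- → run G
t=8: L0/L1/L2 = BCFDEH/AG/- → run B
t=9: L0/L1/L2 = BCFDEH/AG/- → run B
t=10: L0/L1/L2 = BCFDEH/AG/- → run B
t=11: L0/L1/L2 = BCFDEH/AG/- → run B
t=12: L0/L1/L2 = CFDEH/AGB/- → run C
t=13: L0/L1/L2 = CFDEH/AGB/- → run C
t=14: L0/L1/L2 = CFDEH/AGB/- → run C
t=15: L0/L1/L2 = CFDEH/AGB/- → run C
t=16: L0/L1/L2 = FDEH/AGBC/- → run F
t=17: L0/L1/L2 = FDEH/AGBC/- → run F
t=18: L0/L1/L2 = FDEH/AGBC/- → run F
t=19: L0/L1/L2 = FDEH/AGBC/- → run F
t=20: L0/L1/L2 = DEH/AGBCF/- → run D
t=21: L0/L1/L2 = DEH/AGBCF/- → run D
t=22: L0/L1/L2 = DEH/AGBCF/- → run D
t=23: L0/L1/L2 = DEH/AGBCF/- → run D
t=24: L0/L1/L2 = EH/AGBCFD/- → run E
t=25: L0/L1/L2 = EH/AGBCFD/- → run E
t=26: L0/L1/L2 = EH/AGBCFD/- → run E
t=27: L0/L1/L2 = H/AGBCFD/- → run H
t=28: L0/L1/L2 = H/AGBCFD/- → run H
t=29: L0/L1/L2 = H/AGBCFD/- → run H
t=30: L0/L1/L2 = H/AGBCFD/- → run H
t=31: L0/L1/L2 = -/AGBCFDH/- → run A
t=32: L0/L1/L2 = -/AGBCFDH/- → run A
t=33: L0/L1/L2 = -/AGBCFDH/- → run A
t=34: L0/L1/L2 = -/AGBCFDH/- → run A
t=35: L0/L1/L2 = -/GBCFDH/- → run G
t=36: L0/L1/L2 = -/GBCFDH/- → run G
t=37: L0/L1/L2 = -/BCFDH/- → run B
t=38: L0/L1/L2 = -/BCFDH/- → run B
t=39: L0/L1/L2 = -/BCFDH/- → run B
t=40: L0/L1/L2 = -/BCFDH/- → run B
t=41: L0/L1/L2 = -/CFDH/- → run C
t=42: L0/L1/L2 = -/FDH/- → run F
t=43: L0/L1/L2 = -/FDH/- → run F
t=44: L0/L1/L2 = -/FDH/- → run F
t=45: L0/L1/L2 = -/FDH/- → run F
t=46: L0/L1/L2 = -/DH/- → run D
t=47: L0/L1/L2 = -/DH/- → run D
t=48: L0/L1/L2 = -/H/- → run H
t=49: (idle)

completion order = E, A, G, B, C, F, D, H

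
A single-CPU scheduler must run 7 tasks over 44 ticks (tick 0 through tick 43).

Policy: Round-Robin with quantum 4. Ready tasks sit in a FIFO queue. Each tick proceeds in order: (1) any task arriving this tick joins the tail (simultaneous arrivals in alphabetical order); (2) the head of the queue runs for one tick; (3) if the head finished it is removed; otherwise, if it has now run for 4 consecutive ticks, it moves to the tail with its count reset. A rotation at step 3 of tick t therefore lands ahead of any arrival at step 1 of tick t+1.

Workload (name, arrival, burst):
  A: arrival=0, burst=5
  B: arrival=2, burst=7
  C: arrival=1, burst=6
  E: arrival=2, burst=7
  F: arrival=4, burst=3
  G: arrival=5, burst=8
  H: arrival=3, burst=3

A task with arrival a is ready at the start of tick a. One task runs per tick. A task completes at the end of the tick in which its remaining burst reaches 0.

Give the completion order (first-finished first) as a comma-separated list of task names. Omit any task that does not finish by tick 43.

completion order = H, A, F, C, B, E, G

t=0: queue=[A] q_used=0 → run A
t=1: queue=[A,C] q_used=1 → run A
t=2: queue=[A,C,B,E] q_used=2 → run A
t=3: queue=[A,C,B,E,H] q_used=3 → run A
t=4: queue=[C,B,E,H,A,F] q_used=0 → run C
t=5: queue=[C,B,E,H,A,F,G] q_used=1 → run C
t=6: queue=[C,B,E,H,A,F,G] q_used=2 → run C
t=7: queue=[C,B,E,H,A,F,G] q_used=3 → run C
t=8: queue=[B,E,H,A,F,G,C] q_used=0 → run B
t=9: queue=[B,E,H,A,F,G,C] q_used=1 → run B
t=10: queue=[B,E,H,A,F,G,C] q_used=2 → run B
t=11: queue=[B,E,H,A,F,G,C] q_used=3 → run B
t=12: queue=[E,H,A,F,G,C,B] q_used=0 → run E
t=13: queue=[E,H,A,F,G,C,B] q_used=1 → run E
t=14: queue=[E,H,A,F,G,C,B] q_used=2 → run E
t=15: queue=[E,H,A,F,G,C,B] q_used=3 → run E
t=16: queue=[H,A,F,G,C,B,E] q_used=0 → run H
t=17: queue=[H,A,F,G,C,B,E] q_used=1 → run H
t=18: queue=[H,A,F,G,C,B,E] q_used=2 → run H
t=19: queue=[A,F,G,C,B,E] q_used=0 → run A
t=20: queue=[F,G,C,B,E] q_used=0 → run F
t=21: queue=[F,G,C,B,E] q_used=1 → run F
t=22: queue=[F,G,C,B,E] q_used=2 → run F
t=23: queue=[G,C,B,E] q_used=0 → run G
t=24: queue=[G,C,B,E] q_used=1 → run G
t=25: queue=[G,C,B,E] q_used=2 → run G
t=26: queue=[G,C,B,E] q_used=3 → run G
t=27: queue=[C,B,E,G] q_used=0 → run C
t=28: queue=[C,B,E,G] q_used=1 → run C
t=29: queue=[B,E,G] q_used=0 → run B
t=30: queue=[B,E,G] q_used=1 → run B
t=31: queue=[B,E,G] q_used=2 → run B
t=32: queue=[E,G] q_used=0 → run E
t=33: queue=[E,G] q_used=1 → run E
t=34: queue=[E,G] q_used=2 → run E
t=35: queue=[G] q_used=0 → run G
t=36: queue=[G] q_used=1 → run G
t=37: queue=[G] q_used=2 → run G
t=38: queue=[G] q_used=3 → run G
t=39: (idle)
t=40: (idle)
t=41: (idle)
t=42: (idle)
t=43: (idle)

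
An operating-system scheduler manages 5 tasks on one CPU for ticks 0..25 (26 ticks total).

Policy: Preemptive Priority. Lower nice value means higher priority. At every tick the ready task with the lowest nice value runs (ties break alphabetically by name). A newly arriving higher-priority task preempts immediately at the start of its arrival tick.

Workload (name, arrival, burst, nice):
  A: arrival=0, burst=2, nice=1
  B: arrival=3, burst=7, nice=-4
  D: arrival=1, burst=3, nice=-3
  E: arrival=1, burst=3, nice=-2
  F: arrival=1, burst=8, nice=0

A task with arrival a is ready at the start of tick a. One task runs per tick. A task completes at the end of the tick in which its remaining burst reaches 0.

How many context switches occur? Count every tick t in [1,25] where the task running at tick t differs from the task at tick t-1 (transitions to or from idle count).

context switches = 7

t=0: ready={A} → run A
t=1: ready={A,D,E,F} → run D
t=2: ready={A,D,E,F} → run D
t=3: ready={A,B,D,E,F} → run B
t=4: ready={A,B,D,E,F} → run B
t=5: ready={A,B,D,E,F} → run B
t=6: ready={A,B,D,E,F} → run B
t=7: ready={A,B,D,E,F} → run B
t=8: ready={A,B,D,E,F} → run B
t=9: ready={A,B,D,E,F} → run B
t=10: ready={A,D,E,F} → run D
t=11: ready={A,E,F} → run E
t=12: ready={A,E,F} → run E
t=13: ready={A,E,F} → run E
t=14: ready={A,F} → run F
t=15: ready={A,F} → run F
t=16: ready={A,F} → run F
t=17: ready={A,F} → run F
t=18: ready={A,F} → run F
t=19: ready={A,F} → run F
t=20: ready={A,F} → run F
t=21: ready={A,F} → run F
t=22: ready={A} → run A
t=23: (idle)
t=24: (idle)
t=25: (idle)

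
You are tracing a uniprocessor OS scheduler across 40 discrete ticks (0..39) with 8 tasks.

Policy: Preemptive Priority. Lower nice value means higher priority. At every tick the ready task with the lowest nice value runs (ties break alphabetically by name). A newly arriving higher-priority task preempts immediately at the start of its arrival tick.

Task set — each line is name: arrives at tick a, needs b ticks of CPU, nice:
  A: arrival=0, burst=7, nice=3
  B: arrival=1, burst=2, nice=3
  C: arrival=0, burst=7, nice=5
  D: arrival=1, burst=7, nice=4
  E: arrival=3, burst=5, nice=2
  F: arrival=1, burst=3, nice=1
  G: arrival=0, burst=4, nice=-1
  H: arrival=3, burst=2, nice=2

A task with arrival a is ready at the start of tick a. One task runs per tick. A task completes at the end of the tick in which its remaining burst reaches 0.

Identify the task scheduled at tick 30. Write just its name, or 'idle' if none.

running at tick 30 = C

t=0: ready={A,C,G} → run G
t=1: ready={A,B,C,D,F,G} → run G
t=2: ready={A,B,C,D,F,G} → run G
t=3: ready={A,B,C,D,E,F,G,H} → run G
t=4: ready={A,B,C,D,E,F,H} → run F
t=5: ready={A,B,C,D,E,F,H} → run F
t=6: ready={A,B,C,D,E,F,H} → run F
t=7: ready={A,B,C,D,E,H} → run E
t=8: ready={A,B,C,D,E,H} → run E
t=9: ready={A,B,C,D,E,H} → run E
t=10: ready={A,B,C,D,E,H} → run E
t=11: ready={A,B,C,D,E,H} → run E
t=12: ready={A,B,C,D,H} → run H
t=13: ready={A,B,C,D,H} → run H
t=14: ready={A,B,C,D} → run A
t=15: ready={A,B,C,D} → run A
t=16: ready={A,B,C,D} → run A
t=17: ready={A,B,C,D} → run A
t=18: ready={A,B,C,D} → run A
t=19: ready={A,B,C,D} → run A
t=20: ready={A,B,C,D} → run A
t=21: ready={B,C,D} → run B
t=22: ready={B,C,D} → run B
t=23: ready={C,D} → run D
t=24: ready={C,D} → run D
t=25: ready={C,D} → run D
t=26: ready={C,D} → run D
t=27: ready={C,D} → run D
t=28: ready={C,D} → run D
t=29: ready={C,D} → run D
t=30: ready={C} → run C
t=31: ready={C} → run C
t=32: ready={C} → run C
t=33: ready={C} → run C
t=34: ready={C} → run C
t=35: ready={C} → run C
t=36: ready={C} → run C
t=37: (idle)
t=38: (idle)
t=39: (idle)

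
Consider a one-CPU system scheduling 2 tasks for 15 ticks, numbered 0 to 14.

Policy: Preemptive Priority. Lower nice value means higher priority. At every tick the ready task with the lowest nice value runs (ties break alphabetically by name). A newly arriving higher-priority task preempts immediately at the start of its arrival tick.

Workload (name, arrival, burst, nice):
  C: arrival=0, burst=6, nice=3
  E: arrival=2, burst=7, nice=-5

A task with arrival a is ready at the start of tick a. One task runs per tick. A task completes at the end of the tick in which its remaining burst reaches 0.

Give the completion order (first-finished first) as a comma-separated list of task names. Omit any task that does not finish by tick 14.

t=0: ready={C} → run C
t=1: ready={C} → run C
t=2: ready={C,E} → run E
t=3: ready={C,E} → run E
t=4: ready={C,E} → run E
t=5: ready={C,E} → run E
t=6: ready={C,E} → run E
t=7: ready={C,E} → run E
t=8: ready={C,E} → run E
t=9: ready={C} → run C
t=10: ready={C} → run C
t=11: ready={C} → run C
t=12: ready={C} → run C
t=13: (idle)
t=14: (idle)

completion order = E, C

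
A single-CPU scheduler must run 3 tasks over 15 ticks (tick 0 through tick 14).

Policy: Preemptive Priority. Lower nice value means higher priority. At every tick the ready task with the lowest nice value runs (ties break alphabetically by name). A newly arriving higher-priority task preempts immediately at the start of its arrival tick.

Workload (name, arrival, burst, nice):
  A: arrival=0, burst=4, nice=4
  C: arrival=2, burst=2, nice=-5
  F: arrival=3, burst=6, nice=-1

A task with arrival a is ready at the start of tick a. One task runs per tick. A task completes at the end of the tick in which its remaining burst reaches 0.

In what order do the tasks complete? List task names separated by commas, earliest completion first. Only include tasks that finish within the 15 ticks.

completion order = C, F, A

t=0: ready={A} → run A
t=1: ready={A} → run A
t=2: ready={A,C} → run C
t=3: ready={A,C,F} → run C
t=4: ready={A,F} → run F
t=5: ready={A,F} → run F
t=6: ready={A,F} → run F
t=7: ready={A,F} → run F
t=8: ready={A,F} → run F
t=9: ready={A,F} → run F
t=10: ready={A} → run A
t=11: ready={A} → run A
t=12: (idle)
t=13: (idle)
t=14: (idle)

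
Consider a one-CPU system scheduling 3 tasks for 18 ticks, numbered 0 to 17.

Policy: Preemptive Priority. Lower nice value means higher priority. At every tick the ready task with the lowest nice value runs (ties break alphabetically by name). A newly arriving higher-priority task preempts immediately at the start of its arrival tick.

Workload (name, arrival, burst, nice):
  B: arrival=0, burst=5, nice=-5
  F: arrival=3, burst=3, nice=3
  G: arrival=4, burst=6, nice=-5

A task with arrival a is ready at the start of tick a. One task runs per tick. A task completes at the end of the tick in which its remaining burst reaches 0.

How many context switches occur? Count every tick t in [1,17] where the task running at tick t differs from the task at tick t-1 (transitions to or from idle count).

context switches = 3

t=0: ready={B} → run B
t=1: ready={B} → run B
t=2: ready={B} → run B
t=3: ready={B,F} → run B
t=4: ready={B,F,G} → run B
t=5: ready={F,G} → run G
t=6: ready={F,G} → run G
t=7: ready={F,G} → run G
t=8: ready={F,G} → run G
t=9: ready={F,G} → run G
t=10: ready={F,G} → run G
t=11: ready={F} → run F
t=12: ready={F} → run F
t=13: ready={F} → run F
t=14: (idle)
t=15: (idle)
t=16: (idle)
t=17: (idle)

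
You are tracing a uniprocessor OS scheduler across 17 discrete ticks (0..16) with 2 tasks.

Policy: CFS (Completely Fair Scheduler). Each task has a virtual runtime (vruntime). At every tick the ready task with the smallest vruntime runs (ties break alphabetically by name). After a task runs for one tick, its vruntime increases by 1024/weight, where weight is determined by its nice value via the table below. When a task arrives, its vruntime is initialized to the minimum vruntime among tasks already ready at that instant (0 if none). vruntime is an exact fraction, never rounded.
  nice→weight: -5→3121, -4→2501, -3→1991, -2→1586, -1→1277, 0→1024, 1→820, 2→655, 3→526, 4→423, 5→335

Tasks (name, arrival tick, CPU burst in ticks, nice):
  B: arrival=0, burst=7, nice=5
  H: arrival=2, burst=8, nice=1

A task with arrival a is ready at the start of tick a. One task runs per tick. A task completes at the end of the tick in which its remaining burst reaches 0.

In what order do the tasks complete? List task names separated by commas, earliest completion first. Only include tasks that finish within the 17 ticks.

t=0: vr[B=0] → run B
t=1: vr[B=1024/335] → run B
t=2: vr[B=2048/335 H=2048/335] → run B
t=3: vr[B=3072/335 H=2048/335] → run H
t=4: vr[B=3072/335 H=20224/2747] → run H
t=5: vr[B=3072/335 H=118272/13735] → run H
t=6: vr[B=3072/335 H=135424/13735] → run B
t=7: vr[B=4096/335 H=135424/13735] → run H
t=8: vr[B=4096/335 H=152576/13735] → run H
t=9: vr[B=4096/335 H=169728/13735] → run B
t=10: vr[B=1024/67 H=169728/13735] → run H
t=11: vr[B=1024/67 H=37376/2747] → run H
t=12: vr[B=1024/67 H=204032/13735] → run H
t=13: vr[B=1024/67] → run B
t=14: vr[B=6144/335] → run B
t=15: (idle)
t=16: (idle)

completion order = H, B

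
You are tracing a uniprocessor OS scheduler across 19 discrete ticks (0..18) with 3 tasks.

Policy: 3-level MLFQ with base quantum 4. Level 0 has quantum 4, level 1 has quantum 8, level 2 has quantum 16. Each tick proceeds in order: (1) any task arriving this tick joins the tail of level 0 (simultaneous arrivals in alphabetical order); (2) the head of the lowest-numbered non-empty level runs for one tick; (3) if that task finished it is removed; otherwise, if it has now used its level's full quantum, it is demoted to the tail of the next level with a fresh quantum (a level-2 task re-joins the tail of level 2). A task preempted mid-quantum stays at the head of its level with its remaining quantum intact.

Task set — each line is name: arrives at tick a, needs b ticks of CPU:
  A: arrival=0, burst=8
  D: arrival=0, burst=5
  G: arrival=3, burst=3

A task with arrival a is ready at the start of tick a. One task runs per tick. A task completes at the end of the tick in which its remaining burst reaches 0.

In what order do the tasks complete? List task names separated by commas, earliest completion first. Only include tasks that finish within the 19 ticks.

t=0: L0/L1/L2 = AD/-/- → run A
t=1: L0/L1/L2 = AD/-/- → run A
t=2: L0/L1/L2 = AD/-/- → run A
t=3: L0/L1/L2 = ADG/-/- → run A
t=4: L0/L1/L2 = DG/A/- → run D
t=5: L0/L1/L2 = DG/A/- → run D
t=6: L0/L1/L2 = DG/A/- → run D
t=7: L0/L1/L2 = DG/A/- → run D
t=8: L0/L1/L2 = G/AD/- → run G
t=9: L0/L1/L2 = G/AD/- → run G
t=10: L0/L1/L2 = G/AD/- → run G
t=11: L0/L1/L2 = -/AD/- → run A
t=12: L0/L1/L2 = -/AD/- → run A
t=13: L0/L1/L2 = -/AD/- → run A
t=14: L0/L1/L2 = -/AD/- → run A
t=15: L0/L1/L2 = -/D/- → run D
t=16: (idle)
t=17: (idle)
t=18: (idle)

completion order = G, A, D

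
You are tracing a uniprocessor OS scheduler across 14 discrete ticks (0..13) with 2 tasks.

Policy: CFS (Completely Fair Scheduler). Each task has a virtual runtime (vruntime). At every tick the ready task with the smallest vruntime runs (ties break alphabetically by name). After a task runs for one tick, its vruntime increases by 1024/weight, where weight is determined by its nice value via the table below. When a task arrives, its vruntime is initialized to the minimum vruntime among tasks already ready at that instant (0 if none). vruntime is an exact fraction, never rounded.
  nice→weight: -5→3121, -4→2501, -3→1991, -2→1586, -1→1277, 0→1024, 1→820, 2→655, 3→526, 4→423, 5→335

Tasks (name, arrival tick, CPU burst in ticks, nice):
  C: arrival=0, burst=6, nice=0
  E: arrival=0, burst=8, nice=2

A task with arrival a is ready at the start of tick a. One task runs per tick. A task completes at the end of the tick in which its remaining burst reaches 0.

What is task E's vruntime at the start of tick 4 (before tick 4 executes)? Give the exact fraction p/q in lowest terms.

vruntime(E, start of tick 4) = 2048/655

t=0: vr[C=0 E=0] → run C
t=1: vr[C=1 E=0] → run E
t=2: vr[C=1 E=1024/655] → run C
t=3: vr[C=2 E=1024/655] → run E
t=4: vr[C=2 E=2048/655] → run C
t=5: vr[C=3 E=2048/655] → run C
t=6: vr[C=4 E=2048/655] → run E
t=7: vr[C=4 E=3072/655] → run C
t=8: vr[C=5 E=3072/655] → run E
t=9: vr[C=5 E=4096/655] → run C
t=10: vr[E=4096/655] → run E
t=11: vr[E=1024/131] → run E
t=12: vr[E=6144/655] → run E
t=13: vr[E=7168/655] → run E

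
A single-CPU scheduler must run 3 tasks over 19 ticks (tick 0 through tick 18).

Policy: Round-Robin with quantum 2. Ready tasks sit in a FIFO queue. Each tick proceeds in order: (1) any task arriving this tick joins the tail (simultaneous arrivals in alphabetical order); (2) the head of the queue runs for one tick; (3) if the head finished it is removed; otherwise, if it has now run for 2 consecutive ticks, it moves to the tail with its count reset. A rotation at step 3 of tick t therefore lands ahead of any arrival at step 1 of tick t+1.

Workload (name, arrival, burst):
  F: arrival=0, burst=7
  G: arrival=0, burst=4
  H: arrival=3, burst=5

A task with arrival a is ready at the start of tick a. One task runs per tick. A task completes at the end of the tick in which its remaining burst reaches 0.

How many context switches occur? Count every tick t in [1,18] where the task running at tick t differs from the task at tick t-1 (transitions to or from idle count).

t=0: queue=[F,G] q_used=0 → run F
t=1: queue=[F,G] q_used=1 → run F
t=2: queue=[G,F] q_used=0 → run G
t=3: queue=[G,F,H] q_used=1 → run G
t=4: queue=[F,H,G] q_used=0 → run F
t=5: queue=[F,H,G] q_used=1 → run F
t=6: queue=[H,G,F] q_used=0 → run H
t=7: queue=[H,G,F] q_used=1 → run H
t=8: queue=[G,F,H] q_used=0 → run G
t=9: queue=[G,F,H] q_used=1 → run G
t=10: queue=[F,H] q_used=0 → run F
t=11: queue=[F,H] q_used=1 → run F
t=12: queue=[H,F] q_used=0 → run H
t=13: queue=[H,F] q_used=1 → run H
t=14: queue=[F,H] q_used=0 → run F
t=15: queue=[H] q_used=0 → run H
t=16: (idle)
t=17: (idle)
t=18: (idle)

context switches = 9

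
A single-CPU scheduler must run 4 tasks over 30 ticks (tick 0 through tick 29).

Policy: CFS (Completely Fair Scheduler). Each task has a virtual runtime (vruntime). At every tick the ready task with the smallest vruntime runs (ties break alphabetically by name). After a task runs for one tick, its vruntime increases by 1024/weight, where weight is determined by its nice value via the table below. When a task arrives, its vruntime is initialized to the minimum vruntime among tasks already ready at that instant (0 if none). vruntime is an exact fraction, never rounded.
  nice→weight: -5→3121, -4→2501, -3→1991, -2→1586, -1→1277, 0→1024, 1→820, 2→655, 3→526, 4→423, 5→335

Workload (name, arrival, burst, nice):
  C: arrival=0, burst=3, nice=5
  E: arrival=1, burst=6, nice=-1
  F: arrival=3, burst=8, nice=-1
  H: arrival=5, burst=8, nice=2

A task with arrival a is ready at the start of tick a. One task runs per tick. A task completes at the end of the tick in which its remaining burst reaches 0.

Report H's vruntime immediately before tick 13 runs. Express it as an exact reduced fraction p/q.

t=0: vr[C=0] → run C
t=1: vr[C=1024/335 E=1024/335] → run C
t=2: vr[C=2048/335 E=1024/335] → run E
t=3: vr[C=2048/335 E=1650688/427795 F=1650688/427795] → run E
t=4: vr[C=2048/335 E=1993728/427795 F=1650688/427795] → run F
t=5: vr[C=2048/335 E=1993728/427795 F=1993728/427795 H=1993728/427795] → run E
t=6: vr[C=2048/335 E=2336768/427795 F=1993728/427795 H=1993728/427795] → run F
t=7: vr[C=2048/335 E=2336768/427795 F=2336768/427795 H=1993728/427795] → run H
t=8: vr[C=2048/335 E=2336768/427795 F=2336768/427795 H=348790784/56041145] → run E
t=9: vr[C=2048/335 E=2679808/427795 F=2336768/427795 H=348790784/56041145] → run F
t=10: vr[C=2048/335 E=2679808/427795 F=2679808/427795 H=348790784/56041145] → run C
t=11: vr[E=2679808/427795 F=2679808/427795 H=348790784/56041145] → run H
t=12: vr[E=2679808/427795 F=2679808/427795 H=87280640/11208229] → run E
t=13: vr[E=3022848/427795 F=2679808/427795 H=87280640/11208229] → run F
t=14: vr[E=3022848/427795 F=3022848/427795 H=87280640/11208229] → run E
t=15: vr[F=3022848/427795 H=87280640/11208229] → run F
t=16: vr[F=3365888/427795 H=87280640/11208229] → run H
t=17: vr[F=3365888/427795 H=524015616/56041145] → run F
t=18: vr[F=3708928/427795 H=524015616/56041145] → run F
t=19: vr[F=4051968/427795 H=524015616/56041145] → run H
t=20: vr[F=4051968/427795 H=611628032/56041145] → run F
t=21: vr[H=611628032/56041145] → run H
t=22: vr[H=699240448/56041145] → run H
t=23: vr[H=786852864/56041145] → run H
t=24: vr[H=174893056/11208229] → run H
t=25: (idle)
t=26: (idle)
t=27: (idle)
t=28: (idle)
t=29: (idle)

vruntime(H, start of tick 13) = 87280640/11208229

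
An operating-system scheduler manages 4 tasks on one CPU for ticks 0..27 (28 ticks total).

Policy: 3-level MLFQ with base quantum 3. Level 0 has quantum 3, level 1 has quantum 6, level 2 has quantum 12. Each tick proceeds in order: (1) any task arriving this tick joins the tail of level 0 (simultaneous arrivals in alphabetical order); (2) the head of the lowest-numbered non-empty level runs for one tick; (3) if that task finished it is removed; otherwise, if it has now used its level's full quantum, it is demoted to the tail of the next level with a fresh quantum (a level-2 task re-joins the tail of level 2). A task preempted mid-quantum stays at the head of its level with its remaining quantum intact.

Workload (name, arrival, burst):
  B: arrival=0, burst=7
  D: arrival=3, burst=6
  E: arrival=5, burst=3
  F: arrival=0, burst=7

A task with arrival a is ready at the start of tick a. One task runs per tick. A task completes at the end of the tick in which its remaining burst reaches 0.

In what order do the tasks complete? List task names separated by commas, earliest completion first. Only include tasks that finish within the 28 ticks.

t=0: L0/L1/L2 = BF/-/- → run B
t=1: L0/L1/L2 = BF/-/- → run B
t=2: L0/L1/L2 = BF/-/- → run B
t=3: L0/L1/L2 = FD/B/- → run F
t=4: L0/L1/L2 = FD/B/- → run F
t=5: L0/L1/L2 = FDE/B/- → run F
t=6: L0/L1/L2 = DE/BF/- → run D
t=7: L0/L1/L2 = DE/BF/- → run D
t=8: L0/L1/L2 = DE/BF/- → run D
t=9: L0/L1/L2 = E/BFD/- → run E
t=10: L0/L1/L2 = E/BFD/- → run E
t=11: L0/L1/L2 = E/BFD/- → run E
t=12: L0/L1/L2 = -/BFD/- → run B
t=13: L0/L1/L2 = -/BFD/- → run B
t=14: L0/L1/L2 = -/BFD/- → run B
t=15: L0/L1/L2 = -/BFD/- → run B
t=16: L0/L1/L2 = -/FD/- → run F
t=17: L0/L1/L2 = -/FD/- → run F
t=18: L0/L1/L2 = -/FD/- → run F
t=19: L0/L1/L2 = -/FD/- → run F
t=20: L0/L1/L2 = -/D/- → run D
t=21: L0/L1/L2 = -/D/- → run D
t=22: L0/L1/L2 = -/D/- → run D
t=23: (idle)
t=24: (idle)
t=25: (idle)
t=26: (idle)
t=27: (idle)

completion order = E, B, F, D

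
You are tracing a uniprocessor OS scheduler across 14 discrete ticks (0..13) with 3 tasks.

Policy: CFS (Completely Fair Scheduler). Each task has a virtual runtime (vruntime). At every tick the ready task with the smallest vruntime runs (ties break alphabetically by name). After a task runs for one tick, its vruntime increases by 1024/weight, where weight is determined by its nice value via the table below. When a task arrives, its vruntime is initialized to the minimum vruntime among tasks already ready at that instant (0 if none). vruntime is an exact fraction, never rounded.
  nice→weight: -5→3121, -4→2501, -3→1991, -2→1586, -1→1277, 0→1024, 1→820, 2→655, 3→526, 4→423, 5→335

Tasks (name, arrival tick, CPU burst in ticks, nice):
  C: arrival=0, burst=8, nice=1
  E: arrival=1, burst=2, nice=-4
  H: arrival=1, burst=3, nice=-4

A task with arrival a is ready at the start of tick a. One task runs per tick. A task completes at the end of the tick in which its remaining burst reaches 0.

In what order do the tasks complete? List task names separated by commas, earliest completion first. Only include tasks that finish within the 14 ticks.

t=0: vr[C=0] → run C
t=1: vr[C=256/205 E=256/205 H=256/205] → run C
t=2: vr[C=512/205 E=256/205 H=256/205] → run E
t=3: vr[C=512/205 E=20736/12505 H=256/205] → run H
t=4: vr[C=512/205 E=20736/12505 H=20736/12505] → run E
t=5: vr[C=512/205 H=20736/12505] → run H
t=6: vr[C=512/205 H=25856/12505] → run H
t=7: vr[C=512/205] → run C
t=8: vr[C=768/205] → run C
t=9: vr[C=1024/205] → run C
t=10: vr[C=256/41] → run C
t=11: vr[C=1536/205] → run C
t=12: vr[C=1792/205] → run C
t=13: (idle)

completion order = E, H, C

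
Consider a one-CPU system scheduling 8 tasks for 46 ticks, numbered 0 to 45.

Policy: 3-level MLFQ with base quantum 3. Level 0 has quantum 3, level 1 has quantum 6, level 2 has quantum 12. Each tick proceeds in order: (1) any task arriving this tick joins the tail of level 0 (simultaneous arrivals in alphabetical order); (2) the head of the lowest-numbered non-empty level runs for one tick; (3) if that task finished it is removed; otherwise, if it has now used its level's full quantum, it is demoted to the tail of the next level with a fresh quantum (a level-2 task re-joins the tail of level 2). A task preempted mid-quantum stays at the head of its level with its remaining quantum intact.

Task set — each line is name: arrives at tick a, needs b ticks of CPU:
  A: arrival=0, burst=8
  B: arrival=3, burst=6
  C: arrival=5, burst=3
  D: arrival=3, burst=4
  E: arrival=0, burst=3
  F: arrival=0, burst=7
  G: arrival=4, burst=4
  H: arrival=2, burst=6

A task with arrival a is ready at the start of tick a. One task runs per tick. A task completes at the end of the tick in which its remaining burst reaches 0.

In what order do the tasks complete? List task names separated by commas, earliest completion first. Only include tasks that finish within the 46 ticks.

completion order = E, C, A, F, H, B, D, G

t=0: L0/L1/L2 = AEF/-/- → run A
t=1: L0/L1/L2 = AEF/-/- → run A
t=2: L0/L1/L2 = AEFH/-/- → run A
t=3: L0/L1/L2 = EFHBD/A/- → run E
t=4: L0/L1/L2 = EFHBDG/A/- → run E
t=5: L0/L1/L2 = EFHBDGC/A/- → run E
t=6: L0/L1/L2 = FHBDGC/A/- → run F
t=7: L0/L1/L2 = FHBDGC/A/- → run F
t=8: L0/L1/L2 = FHBDGC/A/- → run F
t=9: L0/L1/L2 = HBDGC/AF/- → run H
t=10: L0/L1/L2 = HBDGC/AF/- → run H
t=11: L0/L1/L2 = HBDGC/AF/- → run H
t=12: L0/L1/L2 = BDGC/AFH/- → run B
t=13: L0/L1/L2 = BDGC/AFH/- → run B
t=14: L0/L1/L2 = BDGC/AFH/- → run B
t=15: L0/L1/L2 = DGC/AFHB/- → run D
t=16: L0/L1/L2 = DGC/AFHB/- → run D
t=17: L0/L1/L2 = DGC/AFHB/- → run D
t=18: L0/L1/L2 = GC/AFHBD/- → run G
t=19: L0/L1/L2 = GC/AFHBD/- → run G
t=20: L0/L1/L2 = GC/AFHBD/- → run G
t=21: L0/L1/L2 = C/AFHBDG/- → run C
t=22: L0/L1/L2 = C/AFHBDG/- → run C
t=23: L0/L1/L2 = C/AFHBDG/- → run C
t=24: L0/L1/L2 = -/AFHBDG/- → run A
t=25: L0/L1/L2 = -/AFHBDG/- → run A
t=26: L0/L1/L2 = -/AFHBDG/- → run A
t=27: L0/L1/L2 = -/AFHBDG/- → run A
t=28: L0/L1/L2 = -/AFHBDG/- → run A
t=29: L0/L1/L2 = -/FHBDG/- → run F
t=30: L0/L1/L2 = -/FHBDG/- → run F
t=31: L0/L1/L2 = -/FHBDG/- → run F
t=32: L0/L1/L2 = -/FHBDG/- → run F
t=33: L0/L1/L2 = -/HBDG/- → run H
t=34: L0/L1/L2 = -/HBDG/- → run H
t=35: L0/L1/L2 = -/HBDG/- → run H
t=36: L0/L1/L2 = -/BDG/- → run B
t=37: L0/L1/L2 = -/BDG/- → run B
t=38: L0/L1/L2 = -/BDG/- → run B
t=39: L0/L1/L2 = -/DG/- → run D
t=40: L0/L1/L2 = -/G/- → run G
t=41: (idle)
t=42: (idle)
t=43: (idle)
t=44: (idle)
t=45: (idle)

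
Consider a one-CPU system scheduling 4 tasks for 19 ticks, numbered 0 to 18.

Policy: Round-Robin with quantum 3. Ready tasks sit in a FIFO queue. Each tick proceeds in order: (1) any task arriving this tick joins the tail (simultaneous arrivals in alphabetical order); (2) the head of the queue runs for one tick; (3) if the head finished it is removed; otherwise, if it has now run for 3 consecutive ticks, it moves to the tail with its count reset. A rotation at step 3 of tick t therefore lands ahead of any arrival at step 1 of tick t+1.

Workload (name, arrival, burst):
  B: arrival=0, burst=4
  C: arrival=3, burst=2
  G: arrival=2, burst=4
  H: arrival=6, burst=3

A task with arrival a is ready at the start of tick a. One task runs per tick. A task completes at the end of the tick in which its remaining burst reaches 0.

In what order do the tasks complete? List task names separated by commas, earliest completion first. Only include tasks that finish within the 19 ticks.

completion order = B, C, G, H

t=0: queue=[B] q_used=0 → run B
t=1: queue=[B] q_used=1 → run B
t=2: queue=[B,G] q_used=2 → run B
t=3: queue=[G,B,C] q_used=0 → run G
t=4: queue=[G,B,C] q_used=1 → run G
t=5: queue=[G,B,C] q_used=2 → run G
t=6: queue=[B,C,G,H] q_used=0 → run B
t=7: queue=[C,G,H] q_used=0 → run C
t=8: queue=[C,G,H] q_used=1 → run C
t=9: queue=[G,H] q_used=0 → run G
t=10: queue=[H] q_used=0 → run H
t=11: queue=[H] q_used=1 → run H
t=12: queue=[H] q_used=2 → run H
t=13: (idle)
t=14: (idle)
t=15: (idle)
t=16: (idle)
t=17: (idle)
t=18: (idle)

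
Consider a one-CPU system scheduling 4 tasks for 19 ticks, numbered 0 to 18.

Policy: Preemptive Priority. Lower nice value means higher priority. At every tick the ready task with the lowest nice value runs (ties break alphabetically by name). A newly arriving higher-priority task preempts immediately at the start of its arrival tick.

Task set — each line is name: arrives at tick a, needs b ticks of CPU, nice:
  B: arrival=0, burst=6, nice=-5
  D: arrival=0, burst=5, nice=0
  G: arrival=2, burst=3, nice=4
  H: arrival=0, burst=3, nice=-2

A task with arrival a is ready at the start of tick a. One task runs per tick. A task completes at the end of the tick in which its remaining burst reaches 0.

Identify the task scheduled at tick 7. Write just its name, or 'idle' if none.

t=0: ready={B,D,H} → run B
t=1: ready={B,D,H} → run B
t=2: ready={B,D,G,H} → run B
t=3: ready={B,D,G,H} → run B
t=4: ready={B,D,G,H} → run B
t=5: ready={B,D,G,H} → run B
t=6: ready={D,G,H} → run H
t=7: ready={D,G,H} → run H
t=8: ready={D,G,H} → run H
t=9: ready={D,G} → run D
t=10: ready={D,G} → run D
t=11: ready={D,G} → run D
t=12: ready={D,G} → run D
t=13: ready={D,G} → run D
t=14: ready={G} → run G
t=15: ready={G} → run G
t=16: ready={G} → run G
t=17: (idle)
t=18: (idle)

running at tick 7 = H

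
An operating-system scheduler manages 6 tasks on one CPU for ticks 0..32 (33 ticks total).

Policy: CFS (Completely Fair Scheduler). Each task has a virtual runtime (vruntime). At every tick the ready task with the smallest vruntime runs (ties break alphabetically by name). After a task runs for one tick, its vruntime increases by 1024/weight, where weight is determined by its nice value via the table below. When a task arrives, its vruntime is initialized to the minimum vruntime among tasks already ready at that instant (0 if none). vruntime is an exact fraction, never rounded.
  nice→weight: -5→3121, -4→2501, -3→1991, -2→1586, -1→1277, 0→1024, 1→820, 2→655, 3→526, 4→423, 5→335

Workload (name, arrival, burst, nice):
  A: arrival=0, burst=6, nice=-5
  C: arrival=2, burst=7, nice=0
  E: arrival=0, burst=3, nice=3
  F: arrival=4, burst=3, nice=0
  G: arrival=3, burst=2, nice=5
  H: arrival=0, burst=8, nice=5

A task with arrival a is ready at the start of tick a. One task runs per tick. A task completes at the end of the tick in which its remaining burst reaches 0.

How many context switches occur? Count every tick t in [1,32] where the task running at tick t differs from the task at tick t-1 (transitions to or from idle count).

context switches = 19

t=0: vr[A=0 E=0 H=0] → run A
t=1: vr[A=1024/3121 E=0 H=0] → run E
t=2: vr[A=1024/3121 C=0 E=512/263 H=0] → run C
t=3: vr[A=1024/3121 C=1 E=512/263 G=0 H=0] → run G
t=4: vr[A=1024/3121 C=1 E=512/263 F=0 G=1024/335 H=0] → run F
t=5: vr[A=1024/3121 C=1 E=512/263 F=1 G=1024/335 H=0] → run H
t=6: vr[A=1024/3121 C=1 E=512/263 F=1 G=1024/335 H=1024/335] → run A
t=7: vr[A=2048/3121 C=1 E=512/263 F=1 G=1024/335 H=1024/335] → run A
t=8: vr[A=3072/3121 C=1 E=512/263 F=1 G=1024/335 H=1024/335] → run A
t=9: vr[A=4096/3121 C=1 E=512/263 F=1 G=1024/335 H=1024/335] → run C
t=10: vr[A=4096/3121 C=2 E=512/263 F=1 G=1024/335 H=1024/335] → run F
t=11: vr[A=4096/3121 C=2 E=512/263 F=2 G=1024/335 H=1024/335] → run A
t=12: vr[A=5120/3121 C=2 E=512/263 F=2 G=1024/335 H=1024/335] → run A
t=13: vr[C=2 E=512/263 F=2 G=1024/335 H=1024/335] → run E
t=14: vr[C=2 E=1024/263 F=2 G=1024/335 H=1024/335] → run C
t=15: vr[C=3 E=1024/263 F=2 G=1024/335 H=1024/335] → run F
t=16: vr[C=3 E=1024/263 G=1024/335 H=1024/335] → run C
t=17: vr[C=4 E=1024/263 G=1024/335 H=1024/335] → run G
t=18: vr[C=4 E=1024/263 H=1024/335] → run H
t=19: vr[C=4 E=1024/263 H=2048/335] → run E
t=20: vr[C=4 H=2048/335] → run C
t=21: vr[C=5 H=2048/335] → run C
t=22: vr[C=6 H=2048/335] → run C
t=23: vr[H=2048/335] → run H
t=24: vr[H=3072/335] → run H
t=25: vr[H=4096/335] → run H
t=26: vr[H=1024/67] → run H
t=27: vr[H=6144/335] → run H
t=28: vr[H=7168/335] → run H
t=29: (idle)
t=30: (idle)
t=31: (idle)
t=32: (idle)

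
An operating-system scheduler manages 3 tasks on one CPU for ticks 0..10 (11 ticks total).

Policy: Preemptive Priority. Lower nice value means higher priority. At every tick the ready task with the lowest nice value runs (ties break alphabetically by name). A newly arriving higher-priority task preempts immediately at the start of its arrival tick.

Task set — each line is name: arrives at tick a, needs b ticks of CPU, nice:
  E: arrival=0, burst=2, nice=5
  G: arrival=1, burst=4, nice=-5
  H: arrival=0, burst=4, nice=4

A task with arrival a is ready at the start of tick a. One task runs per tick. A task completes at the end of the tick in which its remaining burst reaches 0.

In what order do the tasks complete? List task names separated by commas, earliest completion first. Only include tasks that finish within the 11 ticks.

completion order = G, H, E

t=0: ready={E,H} → run H
t=1: ready={E,G,H} → run G
t=2: ready={E,G,H} → run G
t=3: ready={E,G,H} → run G
t=4: ready={E,G,H} → run G
t=5: ready={E,H} → run H
t=6: ready={E,H} → run H
t=7: ready={E,H} → run H
t=8: ready={E} → run E
t=9: ready={E} → run E
t=10: (idle)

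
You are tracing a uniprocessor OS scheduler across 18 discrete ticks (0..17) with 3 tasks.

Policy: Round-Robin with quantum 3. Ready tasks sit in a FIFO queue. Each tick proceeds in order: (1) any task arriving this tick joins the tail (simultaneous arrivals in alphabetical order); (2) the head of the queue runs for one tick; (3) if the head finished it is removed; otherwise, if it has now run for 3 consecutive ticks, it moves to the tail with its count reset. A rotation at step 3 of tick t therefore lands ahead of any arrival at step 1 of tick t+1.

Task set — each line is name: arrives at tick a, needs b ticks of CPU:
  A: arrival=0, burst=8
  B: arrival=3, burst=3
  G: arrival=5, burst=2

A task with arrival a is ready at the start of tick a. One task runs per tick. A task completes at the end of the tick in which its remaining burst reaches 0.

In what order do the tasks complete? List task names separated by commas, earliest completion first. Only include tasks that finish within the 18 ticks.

completion order = B, G, A

t=0: queue=[A] q_used=0 → run A
t=1: queue=[A] q_used=1 → run A
t=2: queue=[A] q_used=2 → run A
t=3: queue=[A,B] q_used=0 → run A
t=4: queue=[A,B] q_used=1 → run A
t=5: queue=[A,B,G] q_used=2 → run A
t=6: queue=[B,G,A] q_used=0 → run B
t=7: queue=[B,G,A] q_used=1 → run B
t=8: queue=[B,G,A] q_used=2 → run B
t=9: queue=[G,A] q_used=0 → run G
t=10: queue=[G,A] q_used=1 → run G
t=11: queue=[A] q_used=0 → run A
t=12: queue=[A] q_used=1 → run A
t=13: (idle)
t=14: (idle)
t=15: (idle)
t=16: (idle)
t=17: (idle)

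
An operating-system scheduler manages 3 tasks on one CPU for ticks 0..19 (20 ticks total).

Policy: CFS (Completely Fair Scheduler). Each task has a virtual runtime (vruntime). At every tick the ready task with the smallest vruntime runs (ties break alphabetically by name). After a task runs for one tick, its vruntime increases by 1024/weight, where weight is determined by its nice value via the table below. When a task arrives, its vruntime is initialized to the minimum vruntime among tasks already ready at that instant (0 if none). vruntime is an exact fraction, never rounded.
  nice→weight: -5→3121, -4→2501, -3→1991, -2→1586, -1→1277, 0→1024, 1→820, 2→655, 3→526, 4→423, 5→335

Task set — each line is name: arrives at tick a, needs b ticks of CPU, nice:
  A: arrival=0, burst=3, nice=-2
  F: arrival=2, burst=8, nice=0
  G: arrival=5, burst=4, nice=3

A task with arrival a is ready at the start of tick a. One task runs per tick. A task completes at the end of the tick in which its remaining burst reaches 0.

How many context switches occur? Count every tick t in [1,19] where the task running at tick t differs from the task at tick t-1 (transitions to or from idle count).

context switches = 9

t=0: vr[A=0] → run A
t=1: vr[A=512/793] → run A
t=2: vr[A=1024/793 F=1024/793] → run A
t=3: vr[F=1024/793] → run F
t=4: vr[F=1817/793] → run F
t=5: vr[F=2610/793 G=2610/793] → run F
t=6: vr[F=3403/793 G=2610/793] → run G
t=7: vr[F=3403/793 G=1092446/208559] → run F
t=8: vr[F=4196/793 G=1092446/208559] → run G
t=9: vr[F=4196/793 G=1498462/208559] → run F
t=10: vr[F=4989/793 G=1498462/208559] → run F
t=11: vr[F=5782/793 G=1498462/208559] → run G
t=12: vr[F=5782/793 G=1904478/208559] → run F
t=13: vr[F=6575/793 G=1904478/208559] → run F
t=14: vr[G=1904478/208559] → run G
t=15: (idle)
t=16: (idle)
t=17: (idle)
t=18: (idle)
t=19: (idle)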